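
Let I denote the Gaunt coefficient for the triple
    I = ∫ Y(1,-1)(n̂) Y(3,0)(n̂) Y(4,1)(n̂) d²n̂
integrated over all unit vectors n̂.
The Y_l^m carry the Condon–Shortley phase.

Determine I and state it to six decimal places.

Rules hold: Σm=0, L=8 even, 2≤4≤4.
N = 3·7·9 = 189
Δ = 0!·2!·6!/9! = 1/252
Racah Σ t=0..0: t=0:+1/36 = 1/36
⇒ 3j(1 3 4; 0 0 0)² = 4/63, sgn +1
Racah Σ t=0..0: t=0:+1/72 = 1/72
⇒ 3j(1 3 4; -1 0 1)² = 5/126, sgn -1
4πI² = N·(3j₀)²·(3jₘ)² = 10/21
I = -1·√(0.47619/4π) = -0.19466390

-0.194664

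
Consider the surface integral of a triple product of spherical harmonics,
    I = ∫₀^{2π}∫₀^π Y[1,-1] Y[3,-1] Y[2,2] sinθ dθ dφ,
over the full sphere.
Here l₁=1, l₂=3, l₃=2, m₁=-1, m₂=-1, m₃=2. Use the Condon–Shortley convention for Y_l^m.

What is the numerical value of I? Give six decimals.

Rules hold: Σm=0, L=6 even, 2≤2≤4.
N = 3·7·5 = 105
Δ = 2!·0!·4!/7! = 1/105
Racah Σ t=1..1: t=1:−1/4 = -1/4
⇒ 3j(1 3 2; 0 0 0)² = 3/35, sgn -1
Racah Σ t=2..2: t=2:+1/48 = 1/48
⇒ 3j(1 3 2; -1 -1 2)² = 1/105, sgn +1
4πI² = N·(3j₀)²·(3jₘ)² = 3/35
I = -1·√(0.0857143/4π) = -0.08258890

-0.082589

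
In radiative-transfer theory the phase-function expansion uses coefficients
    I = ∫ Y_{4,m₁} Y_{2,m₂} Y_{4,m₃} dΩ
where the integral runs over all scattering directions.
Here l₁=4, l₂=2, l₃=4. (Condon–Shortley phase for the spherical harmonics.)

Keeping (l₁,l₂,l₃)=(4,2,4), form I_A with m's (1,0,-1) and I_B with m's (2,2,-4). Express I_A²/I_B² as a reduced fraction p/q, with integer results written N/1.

l's match ⇒ only the (l;m) 3-j factors differ between A and B.
A: triangle coeff Δ(4,2,4) = 1/13860; Σ_t [0,2]: t=0:+1/144 t=1:−1/48 t=2:+1/480 = -17/1440; (3j)²=289/13860 [(4 2 4; 1 0 -1)], sign=+1
B: triangle coeff Δ(4,2,4) = 1/13860; Σ_t [2,2]: t=2:+1/2880 = 1/2880; (3j)²=2/165 [(4 2 4; 2 2 -4)], sign=+1
I_A²/I_B² = (289/13860)/(2/165) = 289/168

289/168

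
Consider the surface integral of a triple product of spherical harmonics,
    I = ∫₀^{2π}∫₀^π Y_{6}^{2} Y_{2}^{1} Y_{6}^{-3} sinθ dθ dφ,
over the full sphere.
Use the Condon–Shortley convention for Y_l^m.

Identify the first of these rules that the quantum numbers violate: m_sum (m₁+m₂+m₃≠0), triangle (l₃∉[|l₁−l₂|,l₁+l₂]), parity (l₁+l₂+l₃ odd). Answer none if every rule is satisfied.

m₁+m₂+m₃ = 2 + 1 − 3 = 0  ✓
triangle: |6−2|=4 ≤ l₃=6 ≤ 6+2=8  ✓
parity: l₁+l₂+l₃ = 14 is even  ✓

none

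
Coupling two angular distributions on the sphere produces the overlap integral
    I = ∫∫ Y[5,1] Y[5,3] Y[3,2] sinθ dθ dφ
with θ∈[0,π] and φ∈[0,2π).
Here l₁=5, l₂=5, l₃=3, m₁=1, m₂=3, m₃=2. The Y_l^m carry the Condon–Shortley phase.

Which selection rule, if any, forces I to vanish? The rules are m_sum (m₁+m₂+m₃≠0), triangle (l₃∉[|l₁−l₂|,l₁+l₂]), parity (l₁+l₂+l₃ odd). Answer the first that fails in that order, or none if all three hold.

Σmᵢ = 6  ✗
l₃∈[|l₁−l₂|,l₁+l₂]=[0,10], have l₃=3
Σlᵢ = 13 ⇒ odd

m_sum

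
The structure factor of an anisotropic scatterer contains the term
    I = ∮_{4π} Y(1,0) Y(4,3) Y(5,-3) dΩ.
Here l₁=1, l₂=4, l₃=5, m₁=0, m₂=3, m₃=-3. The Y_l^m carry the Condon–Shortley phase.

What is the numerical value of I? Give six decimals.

m-sum 0 ✓  L=10 even ✓  3≤5≤5 ✓
Π(2lᵢ+1) = 3×9×11 = 297
triangle coeff Δ(1,4,5) = 1/495
Σ_t [0,0]: t=0:+1/576 = 1/576
(3j)²=5/99 [(1 4 5; 0 0 0)], sign=-1
Σ_t [0,0]: t=0:+1/5040 = 1/5040
(3j)²=16/495 [(1 4 5; 0 3 -3)], sign=+1
⇒ 4πI² = 16/33
I = (-1)√(16/33/(4π)) = -0.19642560

-0.196426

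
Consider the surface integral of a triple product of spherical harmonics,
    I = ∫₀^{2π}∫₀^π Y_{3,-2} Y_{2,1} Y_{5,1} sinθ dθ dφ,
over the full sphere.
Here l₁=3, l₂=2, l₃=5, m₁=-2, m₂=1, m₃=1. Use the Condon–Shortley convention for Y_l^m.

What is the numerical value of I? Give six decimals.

m-sum 0 ✓  L=10 even ✓  1≤5≤5 ✓
Π(2lᵢ+1) = 7×5×11 = 385
triangle coeff Δ(3,2,5) = 1/2310
Σ_t [0,0]: t=0:+1/144 = 1/144
(3j)²=10/231 [(3 2 5; 0 0 0)], sign=-1
Σ_t [0,0]: t=0:+1/720 = 1/720
(3j)²=4/385 [(3 2 5; -2 1 1)], sign=+1
⇒ 4πI² = 40/231
I = (-1)√(40/231/(4π)) = -0.11738675

-0.117387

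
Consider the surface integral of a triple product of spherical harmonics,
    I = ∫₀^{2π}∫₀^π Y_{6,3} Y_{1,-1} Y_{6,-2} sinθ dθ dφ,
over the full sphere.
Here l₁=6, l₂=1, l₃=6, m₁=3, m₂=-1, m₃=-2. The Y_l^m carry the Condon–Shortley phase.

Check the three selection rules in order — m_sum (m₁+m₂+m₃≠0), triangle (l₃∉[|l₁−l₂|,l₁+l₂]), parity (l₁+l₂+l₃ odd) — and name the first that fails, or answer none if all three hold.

parity

azimuthal sum: 3 − 1 − 2 = 0  ✓
5 ≤ 6 ≤ 7 (triangle on l)  ✓
L = 6 + 1 + 6 = 13 (odd)  ✗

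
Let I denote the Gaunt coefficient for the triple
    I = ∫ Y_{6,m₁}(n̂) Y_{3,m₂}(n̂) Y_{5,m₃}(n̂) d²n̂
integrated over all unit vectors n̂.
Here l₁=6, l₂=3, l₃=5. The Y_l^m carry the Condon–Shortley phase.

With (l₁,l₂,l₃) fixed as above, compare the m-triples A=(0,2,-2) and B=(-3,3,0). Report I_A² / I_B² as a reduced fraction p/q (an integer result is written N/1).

3/4

Same 6,3,5: normalisation and zero-m 3j drop out of the ratio.
A: Δ: 4! 8! 2! / 15! → 1/675675; sum: t=3:−1/8640 t=4:+1/34560 = -1/11520; 3j²(6 3 5; 0 2 -2) = Δ·Π!·Σ² = 3/143  (sign +1)
B: Δ: 4! 8! 2! / 15! → 1/675675; sum: t=4:+1/34560 = 1/34560; 3j²(6 3 5; -3 3 0) = Δ·Π!·Σ² = 4/143  (sign -1)
I_A²/I_B² = (3/143)/(4/143) = 3/4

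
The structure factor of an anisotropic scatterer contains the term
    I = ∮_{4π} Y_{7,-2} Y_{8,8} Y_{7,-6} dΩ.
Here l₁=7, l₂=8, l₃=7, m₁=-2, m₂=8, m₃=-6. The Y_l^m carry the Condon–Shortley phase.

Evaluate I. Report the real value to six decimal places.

Checks pass: Σm=0; 22 even; l₃=7∈[1,15].
(2·7+1)(2·8+1)(2·7+1) = 3825
Δ: 8! 6! 8! / 23! → 1/22086194130
sum: t=1:−1/18289152000 t=2:+1/248832000 t=3:−1/24883200 t=4:+1/11943936 t=5:−1/24883200 t=6:+1/248832000 t=7:−1/18289152000 = 11/975421440
3j²(7 8 7; 0 0 0) = Δ·Π!·Σ² = 1750/289731  (sign -1)
sum: t=8:+1/195084288000 = 1/195084288000
3j²(7 8 7; -2 8 -6) = Δ·Π!·Σ² = 351/52003  (sign -1)
combine: 4πI² = 3825·1750/289731·351/52003 = 506250/3246473
take √, sign +1: I = 0.11139654

0.111397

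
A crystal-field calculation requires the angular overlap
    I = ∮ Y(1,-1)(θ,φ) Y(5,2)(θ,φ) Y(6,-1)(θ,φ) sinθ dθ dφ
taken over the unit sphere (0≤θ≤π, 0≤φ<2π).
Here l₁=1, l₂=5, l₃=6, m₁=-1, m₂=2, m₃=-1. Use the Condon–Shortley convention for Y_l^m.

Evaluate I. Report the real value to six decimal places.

-0.129207

Checks pass: Σm=0; 12 even; l₃=6∈[4,6].
(2·1+1)(2·5+1)(2·6+1) = 429
Δ: 0! 2! 10! / 13! → 1/858
sum: t=0:+1/14400 = 1/14400
3j²(1 5 6; 0 0 0) = Δ·Π!·Σ² = 6/143  (sign +1)
sum: t=0:+1/60480 = 1/60480
3j²(1 5 6; -1 2 -1) = Δ·Π!·Σ² = 5/429  (sign -1)
combine: 4πI² = 429·6/143·5/429 = 30/143
take √, sign -1: I = -0.12920749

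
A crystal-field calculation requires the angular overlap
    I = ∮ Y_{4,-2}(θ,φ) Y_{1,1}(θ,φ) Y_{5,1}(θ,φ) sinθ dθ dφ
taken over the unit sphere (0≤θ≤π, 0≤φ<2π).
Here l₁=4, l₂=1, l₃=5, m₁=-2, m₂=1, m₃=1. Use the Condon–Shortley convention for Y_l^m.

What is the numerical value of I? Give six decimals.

-0.120286

Rules hold: Σm=0, L=10 even, 3≤5≤5.
N = 9·3·11 = 297
Δ = 0!·8!·2!/11! = 1/495
Racah Σ t=0..0: t=0:+1/576 = 1/576
⇒ 3j(4 1 5; 0 0 0)² = 5/99, sgn -1
Racah Σ t=0..0: t=0:+1/2880 = 1/2880
⇒ 3j(4 1 5; -2 1 1)² = 2/165, sgn +1
4πI² = N·(3j₀)²·(3jₘ)² = 2/11
I = -1·√(0.181818/4π) = -0.12028562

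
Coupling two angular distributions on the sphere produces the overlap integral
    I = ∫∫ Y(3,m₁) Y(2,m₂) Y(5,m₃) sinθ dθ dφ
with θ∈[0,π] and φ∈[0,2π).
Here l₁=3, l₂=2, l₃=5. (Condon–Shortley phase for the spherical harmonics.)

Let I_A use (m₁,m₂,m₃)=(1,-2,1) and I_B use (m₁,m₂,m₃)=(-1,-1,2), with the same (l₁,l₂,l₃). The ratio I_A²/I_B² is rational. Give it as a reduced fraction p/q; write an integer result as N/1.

Same 3,2,5: normalisation and zero-m 3j drop out of the ratio.
A: Δ: 0! 6! 4! / 11! → 1/2310; sum: t=0:+1/1152 = 1/1152; 3j²(3 2 5; 1 -2 1) = Δ·Π!·Σ² = 1/154  (sign +1)
B: Δ: 0! 6! 4! / 11! → 1/2310; sum: t=0:+1/288 = 1/288; 3j²(3 2 5; -1 -1 2) = Δ·Π!·Σ² = 1/22  (sign -1)
I_A²/I_B² = (1/154)/(1/22) = 1/7

1/7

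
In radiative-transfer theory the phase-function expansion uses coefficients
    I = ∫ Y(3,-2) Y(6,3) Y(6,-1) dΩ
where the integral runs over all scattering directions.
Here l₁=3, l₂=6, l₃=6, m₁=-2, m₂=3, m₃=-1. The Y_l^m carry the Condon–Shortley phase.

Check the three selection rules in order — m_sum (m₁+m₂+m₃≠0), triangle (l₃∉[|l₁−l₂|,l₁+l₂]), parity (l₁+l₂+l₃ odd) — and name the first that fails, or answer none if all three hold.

parity

Σmᵢ = 0  ✓
l₃∈[|l₁−l₂|,l₁+l₂]=[3,9], have l₃=6  ✓
Σlᵢ = 15 ⇒ odd  ✗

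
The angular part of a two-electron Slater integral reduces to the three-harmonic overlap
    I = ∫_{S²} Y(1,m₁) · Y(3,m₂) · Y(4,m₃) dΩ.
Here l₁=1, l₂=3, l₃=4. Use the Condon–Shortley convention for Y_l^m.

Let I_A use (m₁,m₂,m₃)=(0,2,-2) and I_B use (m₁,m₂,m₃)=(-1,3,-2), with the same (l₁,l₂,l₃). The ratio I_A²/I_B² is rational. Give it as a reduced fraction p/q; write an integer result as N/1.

12/1

l's match ⇒ only the (l;m) 3-j factors differ between A and B.
A: triangle coeff Δ(1,3,4) = 1/252; Σ_t [0,0]: t=0:+1/120 = 1/120; (3j)²=1/21 [(1 3 4; 0 2 -2)], sign=+1
B: triangle coeff Δ(1,3,4) = 1/252; Σ_t [0,0]: t=0:+1/1440 = 1/1440; (3j)²=1/252 [(1 3 4; -1 3 -2)], sign=+1
I_A²/I_B² = (1/21)/(1/252) = 12/1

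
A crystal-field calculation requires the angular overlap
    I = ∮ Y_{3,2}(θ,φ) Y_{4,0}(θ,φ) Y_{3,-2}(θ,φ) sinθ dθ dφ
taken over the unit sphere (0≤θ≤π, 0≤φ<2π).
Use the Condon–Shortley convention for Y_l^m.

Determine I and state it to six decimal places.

-0.179515

Checks pass: Σm=0; 10 even; l₃=3∈[1,7].
(2·3+1)(2·4+1)(2·3+1) = 441
Δ: 4! 2! 4! / 11! → 1/34650
sum: t=1:−1/72 t=2:+1/16 t=3:−1/72 = 5/144
3j²(3 4 3; 0 0 0) = Δ·Π!·Σ² = 2/77  (sign -1)
sum: t=0:+1/576 t=1:−1/72 = -7/576
3j²(3 4 3; 2 0 -2) = Δ·Π!·Σ² = 7/198  (sign +1)
combine: 4πI² = 441·2/77·7/198 = 49/121
take √, sign -1: I = -0.17951487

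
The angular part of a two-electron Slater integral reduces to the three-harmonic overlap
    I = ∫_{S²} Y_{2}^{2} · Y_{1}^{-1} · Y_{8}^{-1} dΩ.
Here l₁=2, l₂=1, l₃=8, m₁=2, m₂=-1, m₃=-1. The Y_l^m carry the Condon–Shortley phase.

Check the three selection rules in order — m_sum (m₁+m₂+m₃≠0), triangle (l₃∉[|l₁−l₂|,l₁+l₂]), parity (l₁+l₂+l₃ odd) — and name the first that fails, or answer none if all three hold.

Σmᵢ = 0  ✓
l₃∈[|l₁−l₂|,l₁+l₂]=[1,3], have l₃=8  ✗
Σlᵢ = 11 ⇒ odd

triangle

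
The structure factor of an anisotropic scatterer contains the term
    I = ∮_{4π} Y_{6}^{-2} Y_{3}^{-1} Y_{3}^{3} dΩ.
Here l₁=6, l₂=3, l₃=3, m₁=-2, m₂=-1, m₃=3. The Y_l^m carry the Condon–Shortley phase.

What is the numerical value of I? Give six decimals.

0.062728

m-sum 0 ✓  L=12 even ✓  3≤3≤9 ✓
Π(2lᵢ+1) = 13×7×7 = 637
triangle coeff Δ(6,3,3) = 1/12012
Σ_t [3,3]: t=3:−1/1296 = -1/1296
(3j)²=100/3003 [(6 3 3; 0 0 0)], sign=+1
Σ_t [2,2]: t=2:+1/34560 = 1/34560
(3j)²=1/429 [(6 3 3; -2 -1 3)], sign=+1
⇒ 4πI² = 700/14157
I = (+1)√(700/14157/(4π)) = 0.06272757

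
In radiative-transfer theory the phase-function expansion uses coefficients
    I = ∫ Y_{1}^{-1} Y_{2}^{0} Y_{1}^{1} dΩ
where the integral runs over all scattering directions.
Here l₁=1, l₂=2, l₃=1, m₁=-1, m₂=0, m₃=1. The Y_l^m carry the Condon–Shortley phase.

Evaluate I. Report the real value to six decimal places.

0.126157

m-sum 0 ✓  L=4 even ✓  1≤1≤3 ✓
Π(2lᵢ+1) = 3×5×3 = 45
triangle coeff Δ(1,2,1) = 1/30
Σ_t [1,1]: t=1:−1/1 = -1/1
(3j)²=2/15 [(1 2 1; 0 0 0)], sign=+1
Σ_t [2,2]: t=2:+1/4 = 1/4
(3j)²=1/30 [(1 2 1; -1 0 1)], sign=+1
⇒ 4πI² = 1/5
I = (+1)√(1/5/(4π)) = 0.12615663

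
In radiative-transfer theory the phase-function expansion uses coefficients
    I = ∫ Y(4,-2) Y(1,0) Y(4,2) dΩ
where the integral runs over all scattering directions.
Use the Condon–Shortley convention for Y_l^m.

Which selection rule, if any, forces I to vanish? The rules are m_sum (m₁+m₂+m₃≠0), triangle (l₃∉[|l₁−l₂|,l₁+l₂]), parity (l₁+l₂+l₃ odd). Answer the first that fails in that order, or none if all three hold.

azimuthal sum: -2 + 0 + 2 = 0  ✓
3 ≤ 4 ≤ 5 (triangle on l)  ✓
L = 4 + 1 + 4 = 9 (odd)  ✗

parity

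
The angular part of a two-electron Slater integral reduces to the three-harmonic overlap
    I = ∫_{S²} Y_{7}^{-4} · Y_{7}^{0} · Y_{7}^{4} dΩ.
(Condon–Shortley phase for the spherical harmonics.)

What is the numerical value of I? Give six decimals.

l₁+l₂+l₃=21 is odd: 3j(l;000)=0 ⇒ I=0

0.000000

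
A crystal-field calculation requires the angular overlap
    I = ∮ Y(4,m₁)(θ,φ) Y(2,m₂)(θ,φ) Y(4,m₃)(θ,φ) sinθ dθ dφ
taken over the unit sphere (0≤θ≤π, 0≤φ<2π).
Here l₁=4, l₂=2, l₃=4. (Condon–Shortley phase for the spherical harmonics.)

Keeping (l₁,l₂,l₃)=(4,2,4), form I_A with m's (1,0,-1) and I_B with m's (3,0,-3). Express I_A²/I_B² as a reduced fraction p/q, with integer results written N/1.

289/49

l's match ⇒ only the (l;m) 3-j factors differ between A and B.
A: triangle coeff Δ(4,2,4) = 1/13860; Σ_t [0,2]: t=0:+1/144 t=1:−1/48 t=2:+1/480 = -17/1440; (3j)²=289/13860 [(4 2 4; 1 0 -1)], sign=+1
B: triangle coeff Δ(4,2,4) = 1/13860; Σ_t [0,1]: t=0:+1/480 t=1:−1/720 = 1/1440; (3j)²=7/1980 [(4 2 4; 3 0 -3)], sign=-1
I_A²/I_B² = (289/13860)/(7/1980) = 289/49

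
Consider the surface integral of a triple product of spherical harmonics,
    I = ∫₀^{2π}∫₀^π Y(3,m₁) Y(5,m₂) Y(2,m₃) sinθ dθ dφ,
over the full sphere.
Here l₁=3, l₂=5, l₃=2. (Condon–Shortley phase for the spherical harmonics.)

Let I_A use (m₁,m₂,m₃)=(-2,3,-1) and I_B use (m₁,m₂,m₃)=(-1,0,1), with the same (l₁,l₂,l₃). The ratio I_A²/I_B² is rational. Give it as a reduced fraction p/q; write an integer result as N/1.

56/25

Shared (l₁,l₂,l₃)=(3,5,2): N and (l;000)² cancel in I_A²/I_B².
A: Δ = 6!·0!·4!/11! = 1/2310; Racah Σ t=5..5: t=5:−1/720 = -1/720; ⇒ 3j(3 5 2; -2 3 -1)² = 8/165, sgn +1
B: Δ = 6!·0!·4!/11! = 1/2310; Racah Σ t=4..4: t=4:+1/288 = 1/288; ⇒ 3j(3 5 2; -1 0 1)² = 5/231, sgn -1
I_A²/I_B² = (8/165)/(5/231) = 56/25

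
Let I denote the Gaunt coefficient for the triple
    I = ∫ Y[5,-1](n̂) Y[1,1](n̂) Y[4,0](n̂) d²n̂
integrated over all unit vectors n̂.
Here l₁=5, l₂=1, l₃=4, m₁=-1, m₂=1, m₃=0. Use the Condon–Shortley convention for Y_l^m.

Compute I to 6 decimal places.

-0.190188

Rules hold: Σm=0, L=10 even, 4≤4≤6.
N = 11·3·9 = 297
Δ = 2!·8!·0!/11! = 1/495
Racah Σ t=1..1: t=1:−1/576 = -1/576
⇒ 3j(5 1 4; 0 0 0)² = 5/99, sgn -1
Racah Σ t=2..2: t=2:+1/1152 = 1/1152
⇒ 3j(5 1 4; -1 1 0)² = 1/33, sgn +1
4πI² = N·(3j₀)²·(3jₘ)² = 5/11
I = -1·√(0.454545/4π) = -0.19018827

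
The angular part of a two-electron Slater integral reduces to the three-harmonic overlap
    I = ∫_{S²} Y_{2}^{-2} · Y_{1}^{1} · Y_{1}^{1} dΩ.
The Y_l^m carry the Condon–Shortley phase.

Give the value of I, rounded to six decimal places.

m-sum 0 ✓  L=4 even ✓  1≤1≤3 ✓
Π(2lᵢ+1) = 5×3×3 = 45
triangle coeff Δ(2,1,1) = 1/30
Σ_t [1,1]: t=1:−1/1 = -1/1
(3j)²=2/15 [(2 1 1; 0 0 0)], sign=+1
Σ_t [2,2]: t=2:+1/4 = 1/4
(3j)²=1/5 [(2 1 1; -2 1 1)], sign=+1
⇒ 4πI² = 6/5
I = (+1)√(6/5/(4π)) = 0.30901936

0.309019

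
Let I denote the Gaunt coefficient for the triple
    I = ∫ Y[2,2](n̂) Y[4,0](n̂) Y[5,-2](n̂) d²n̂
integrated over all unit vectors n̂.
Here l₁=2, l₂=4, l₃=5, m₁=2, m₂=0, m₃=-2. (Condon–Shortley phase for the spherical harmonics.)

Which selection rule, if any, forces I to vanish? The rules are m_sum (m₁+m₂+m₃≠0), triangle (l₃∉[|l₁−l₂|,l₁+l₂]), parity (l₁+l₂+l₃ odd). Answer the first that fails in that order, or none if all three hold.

parity

m₁+m₂+m₃ = 2 + 0 − 2 = 0  ✓
triangle: |2−4|=2 ≤ l₃=5 ≤ 2+4=6  ✓
parity: l₁+l₂+l₃ = 11 is odd  ✗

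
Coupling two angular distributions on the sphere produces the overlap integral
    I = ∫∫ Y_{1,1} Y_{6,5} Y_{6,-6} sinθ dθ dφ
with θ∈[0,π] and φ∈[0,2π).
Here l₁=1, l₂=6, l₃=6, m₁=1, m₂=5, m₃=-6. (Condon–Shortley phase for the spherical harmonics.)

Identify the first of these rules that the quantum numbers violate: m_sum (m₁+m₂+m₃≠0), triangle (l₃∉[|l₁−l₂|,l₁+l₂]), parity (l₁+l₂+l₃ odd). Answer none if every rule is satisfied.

parity

Σmᵢ = 0  ✓
l₃∈[|l₁−l₂|,l₁+l₂]=[5,7], have l₃=6  ✓
Σlᵢ = 13 ⇒ odd  ✗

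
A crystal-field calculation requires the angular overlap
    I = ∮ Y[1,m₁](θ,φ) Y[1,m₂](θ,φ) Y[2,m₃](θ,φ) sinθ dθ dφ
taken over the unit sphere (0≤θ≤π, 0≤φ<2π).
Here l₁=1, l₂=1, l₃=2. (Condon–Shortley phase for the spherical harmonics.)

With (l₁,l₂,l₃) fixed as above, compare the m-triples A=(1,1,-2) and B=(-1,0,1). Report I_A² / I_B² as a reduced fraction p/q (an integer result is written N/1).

l's match ⇒ only the (l;m) 3-j factors differ between A and B.
A: triangle coeff Δ(1,1,2) = 1/30; Σ_t [0,0]: t=0:+1/4 = 1/4; (3j)²=1/5 [(1 1 2; 1 1 -2)], sign=+1
B: triangle coeff Δ(1,1,2) = 1/30; Σ_t [0,0]: t=0:+1/2 = 1/2; (3j)²=1/10 [(1 1 2; -1 0 1)], sign=-1
I_A²/I_B² = (1/5)/(1/10) = 2/1

2/1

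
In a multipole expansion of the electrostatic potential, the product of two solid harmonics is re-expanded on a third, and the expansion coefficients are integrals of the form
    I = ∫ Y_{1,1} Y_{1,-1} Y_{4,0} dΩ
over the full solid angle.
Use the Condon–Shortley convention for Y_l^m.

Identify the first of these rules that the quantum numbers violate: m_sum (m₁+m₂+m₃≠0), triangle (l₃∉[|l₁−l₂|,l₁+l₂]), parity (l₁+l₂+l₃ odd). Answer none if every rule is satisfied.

Σmᵢ = 0  ✓
l₃∈[|l₁−l₂|,l₁+l₂]=[0,2], have l₃=4  ✗
Σlᵢ = 6 ⇒ even

triangle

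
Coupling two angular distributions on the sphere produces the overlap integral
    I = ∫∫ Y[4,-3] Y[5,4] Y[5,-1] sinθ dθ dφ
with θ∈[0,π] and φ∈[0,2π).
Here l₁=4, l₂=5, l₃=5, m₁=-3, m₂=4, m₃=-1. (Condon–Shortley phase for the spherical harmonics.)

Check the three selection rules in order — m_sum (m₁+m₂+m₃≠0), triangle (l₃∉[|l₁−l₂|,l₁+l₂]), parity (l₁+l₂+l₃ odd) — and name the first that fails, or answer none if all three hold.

none

m₁+m₂+m₃ = -3 + 4 − 1 = 0  ✓
triangle: |4−5|=1 ≤ l₃=5 ≤ 4+5=9  ✓
parity: l₁+l₂+l₃ = 14 is even  ✓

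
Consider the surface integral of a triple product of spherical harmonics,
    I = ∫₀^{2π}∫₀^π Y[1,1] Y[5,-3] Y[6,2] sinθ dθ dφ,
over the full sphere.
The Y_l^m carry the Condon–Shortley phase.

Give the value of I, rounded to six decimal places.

0.100084

Checks pass: Σm=0; 12 even; l₃=6∈[4,6].
(2·1+1)(2·5+1)(2·6+1) = 429
Δ: 0! 2! 10! / 13! → 1/858
sum: t=0:+1/14400 = 1/14400
3j²(1 5 6; 0 0 0) = Δ·Π!·Σ² = 6/143  (sign +1)
sum: t=0:+1/161280 = 1/161280
3j²(1 5 6; 1 -3 2) = Δ·Π!·Σ² = 1/143  (sign +1)
combine: 4πI² = 429·6/143·1/143 = 18/143
take √, sign +1: I = 0.10008369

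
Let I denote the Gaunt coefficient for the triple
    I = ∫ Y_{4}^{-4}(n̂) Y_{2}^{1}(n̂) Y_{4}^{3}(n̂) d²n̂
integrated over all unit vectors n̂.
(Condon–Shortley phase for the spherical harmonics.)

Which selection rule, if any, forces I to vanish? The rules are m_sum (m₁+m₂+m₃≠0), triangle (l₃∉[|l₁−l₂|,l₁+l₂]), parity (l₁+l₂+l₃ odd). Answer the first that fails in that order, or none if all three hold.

m₁+m₂+m₃ = -4 + 1 + 3 = 0  ✓
triangle: |4−2|=2 ≤ l₃=4 ≤ 4+2=6  ✓
parity: l₁+l₂+l₃ = 10 is even  ✓

none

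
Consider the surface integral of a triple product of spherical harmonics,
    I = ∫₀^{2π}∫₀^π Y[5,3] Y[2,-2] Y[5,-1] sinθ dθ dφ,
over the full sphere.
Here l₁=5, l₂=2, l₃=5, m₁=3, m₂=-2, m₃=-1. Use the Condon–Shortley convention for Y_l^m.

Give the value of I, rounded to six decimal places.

0.171169

Rules hold: Σm=0, L=12 even, 3≤5≤7.
N = 11·5·11 = 605
Δ = 2!·8!·2!/13! = 1/38610
Racah Σ t=0..2: t=0:+1/2880 t=1:−1/576 t=2:+1/2880 = -1/960
⇒ 3j(5 2 5; 0 0 0)² = 10/429, sgn +1
Racah Σ t=0..0: t=0:+1/5760 = 1/5760
⇒ 3j(5 2 5; 3 -2 -1)² = 56/2145, sgn +1
4πI² = N·(3j₀)²·(3jₘ)² = 560/1521
I = +1·√(0.368179/4π) = 0.17116875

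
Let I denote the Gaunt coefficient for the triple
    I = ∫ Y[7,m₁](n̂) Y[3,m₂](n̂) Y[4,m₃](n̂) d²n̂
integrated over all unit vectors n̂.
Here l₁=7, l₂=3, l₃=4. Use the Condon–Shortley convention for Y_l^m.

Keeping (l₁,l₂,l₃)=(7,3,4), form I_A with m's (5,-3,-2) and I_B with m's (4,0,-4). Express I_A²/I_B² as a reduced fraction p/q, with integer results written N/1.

l's match ⇒ only the (l;m) 3-j factors differ between A and B.
A: triangle coeff Δ(7,3,4) = 1/45045; Σ_t [0,0]: t=0:+1/1036800 = 1/1036800; (3j)²=4/195 [(7 3 4; 5 -3 -2)], sign=+1
B: triangle coeff Δ(7,3,4) = 1/45045; Σ_t [3,3]: t=3:−1/1451520 = -1/1451520; (3j)²=1/273 [(7 3 4; 4 0 -4)], sign=-1
I_A²/I_B² = (4/195)/(1/273) = 28/5

28/5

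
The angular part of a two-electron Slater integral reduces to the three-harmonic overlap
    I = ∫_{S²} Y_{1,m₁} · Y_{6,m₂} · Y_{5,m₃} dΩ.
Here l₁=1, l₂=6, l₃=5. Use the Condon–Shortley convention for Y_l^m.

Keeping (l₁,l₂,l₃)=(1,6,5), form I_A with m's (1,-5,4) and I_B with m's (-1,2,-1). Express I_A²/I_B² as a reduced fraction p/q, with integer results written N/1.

Same 1,6,5: normalisation and zero-m 3j drop out of the ratio.
A: Δ: 2! 0! 10! / 13! → 1/858; sum: t=0:+1/725760 = 1/725760; 3j²(1 6 5; 1 -5 4) = Δ·Π!·Σ² = 5/78  (sign -1)
B: Δ: 2! 0! 10! / 13! → 1/858; sum: t=2:+1/34560 = 1/34560; 3j²(1 6 5; -1 2 -1) = Δ·Π!·Σ² = 14/429  (sign +1)
I_A²/I_B² = (5/78)/(14/429) = 55/28

55/28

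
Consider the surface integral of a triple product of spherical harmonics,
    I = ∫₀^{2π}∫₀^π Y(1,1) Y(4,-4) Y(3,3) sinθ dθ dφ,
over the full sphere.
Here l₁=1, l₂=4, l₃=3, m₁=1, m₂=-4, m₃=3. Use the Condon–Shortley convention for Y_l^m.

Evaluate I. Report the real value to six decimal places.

0.325735

m-sum 0 ✓  L=8 even ✓  3≤3≤5 ✓
Π(2lᵢ+1) = 3×9×7 = 189
triangle coeff Δ(1,4,3) = 1/252
Σ_t [1,1]: t=1:−1/36 = -1/36
(3j)²=4/63 [(1 4 3; 0 0 0)], sign=+1
Σ_t [0,0]: t=0:+1/1440 = 1/1440
(3j)²=1/9 [(1 4 3; 1 -4 3)], sign=+1
⇒ 4πI² = 4/3
I = (+1)√(4/3/(4π)) = 0.32573501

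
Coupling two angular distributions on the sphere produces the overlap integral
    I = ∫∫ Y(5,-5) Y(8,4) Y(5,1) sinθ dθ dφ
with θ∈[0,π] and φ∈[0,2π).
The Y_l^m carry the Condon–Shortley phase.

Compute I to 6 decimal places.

Checks pass: Σm=0; 18 even; l₃=5∈[3,13].
(2·5+1)(2·8+1)(2·5+1) = 2057
Δ: 8! 2! 8! / 19! → 1/37413090
sum: t=3:−1/1036800 t=4:+1/331776 t=5:−1/1036800 = 1/921600
3j²(5 8 5; 0 0 0) = Δ·Π!·Σ² = 490/46189  (sign -1)
sum: t=8:+1/46448640 = 1/46448640
3j²(5 8 5; -5 4 1) = Δ·Π!·Σ² = 75/8398  (sign +1)
combine: 4πI² = 2057·490/46189·75/8398 = 202125/1037153
take √, sign -1: I = -0.12453278

-0.124533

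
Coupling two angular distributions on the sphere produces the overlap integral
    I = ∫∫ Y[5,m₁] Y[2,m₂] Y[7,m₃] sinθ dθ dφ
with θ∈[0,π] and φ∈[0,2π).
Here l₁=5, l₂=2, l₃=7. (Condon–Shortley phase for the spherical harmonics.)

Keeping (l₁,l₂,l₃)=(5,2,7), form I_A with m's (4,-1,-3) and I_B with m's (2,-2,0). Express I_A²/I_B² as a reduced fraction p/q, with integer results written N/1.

Same 5,2,7: normalisation and zero-m 3j drop out of the ratio.
A: Δ: 0! 10! 4! / 15! → 1/15015; sum: t=0:+1/2177280 = 1/2177280; 3j²(5 2 7; 4 -1 -3) = Δ·Π!·Σ² = 8/3003  (sign +1)
B: Δ: 0! 10! 4! / 15! → 1/15015; sum: t=0:+1/725760 = 1/725760; 3j²(5 2 7; 2 -2 0) = Δ·Π!·Σ² = 1/429  (sign -1)
I_A²/I_B² = (8/3003)/(1/429) = 8/7

8/7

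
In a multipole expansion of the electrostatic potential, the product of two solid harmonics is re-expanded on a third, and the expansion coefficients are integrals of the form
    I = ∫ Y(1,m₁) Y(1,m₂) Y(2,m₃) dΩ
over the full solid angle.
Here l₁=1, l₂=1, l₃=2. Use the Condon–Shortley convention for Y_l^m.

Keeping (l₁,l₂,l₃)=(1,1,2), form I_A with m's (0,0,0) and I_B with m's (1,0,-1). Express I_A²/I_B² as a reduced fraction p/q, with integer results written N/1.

l's match ⇒ only the (l;m) 3-j factors differ between A and B.
A: triangle coeff Δ(1,1,2) = 1/30; Σ_t [0,0]: t=0:+1/1 = 1/1; (3j)²=2/15 [(1 1 2; 0 0 0)], sign=+1
B: triangle coeff Δ(1,1,2) = 1/30; Σ_t [0,0]: t=0:+1/2 = 1/2; (3j)²=1/10 [(1 1 2; 1 0 -1)], sign=-1
I_A²/I_B² = (2/15)/(1/10) = 4/3

4/3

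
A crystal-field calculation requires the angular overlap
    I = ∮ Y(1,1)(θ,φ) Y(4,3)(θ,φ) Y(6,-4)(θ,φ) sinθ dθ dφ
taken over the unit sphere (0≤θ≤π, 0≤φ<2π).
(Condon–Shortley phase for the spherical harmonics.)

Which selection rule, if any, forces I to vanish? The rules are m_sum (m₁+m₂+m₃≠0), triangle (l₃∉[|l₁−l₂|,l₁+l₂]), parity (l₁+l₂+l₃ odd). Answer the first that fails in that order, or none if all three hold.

Σmᵢ = 0  ✓
l₃∈[|l₁−l₂|,l₁+l₂]=[3,5], have l₃=6  ✗
Σlᵢ = 11 ⇒ odd

triangle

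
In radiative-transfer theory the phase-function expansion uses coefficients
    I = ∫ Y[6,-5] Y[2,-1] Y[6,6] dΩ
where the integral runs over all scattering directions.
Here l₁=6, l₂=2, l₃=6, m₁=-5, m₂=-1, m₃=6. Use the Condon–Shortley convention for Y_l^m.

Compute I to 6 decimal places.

m-sum 0 ✓  L=14 even ✓  4≤6≤8 ✓
Π(2lᵢ+1) = 13×5×13 = 845
triangle coeff Δ(6,2,6) = 1/90090
Σ_t [0,2]: t=0:+1/69120 t=1:−1/14400 t=2:+1/69120 = -7/172800
(3j)²=14/715 [(6 2 6; 0 0 0)], sign=-1
Σ_t [1,1]: t=1:−1/7257600 = -1/7257600
(3j)²=11/455 [(6 2 6; -5 -1 6)], sign=-1
⇒ 4πI² = 2/5
I = (+1)√(2/5/(4π)) = 0.17841241

0.178412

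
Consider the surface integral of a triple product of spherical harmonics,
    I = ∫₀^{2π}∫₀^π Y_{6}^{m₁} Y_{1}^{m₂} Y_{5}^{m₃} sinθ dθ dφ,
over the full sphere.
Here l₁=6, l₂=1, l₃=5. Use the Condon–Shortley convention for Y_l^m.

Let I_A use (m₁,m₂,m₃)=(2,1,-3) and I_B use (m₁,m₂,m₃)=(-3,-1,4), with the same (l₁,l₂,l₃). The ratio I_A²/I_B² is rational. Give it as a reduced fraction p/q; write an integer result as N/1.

Same 6,1,5: normalisation and zero-m 3j drop out of the ratio.
A: Δ: 2! 10! 0! / 13! → 1/858; sum: t=2:+1/161280 = 1/161280; 3j²(6 1 5; 2 1 -3) = Δ·Π!·Σ² = 1/143  (sign +1)
B: Δ: 2! 10! 0! / 13! → 1/858; sum: t=0:+1/725760 = 1/725760; 3j²(6 1 5; -3 -1 4) = Δ·Π!·Σ² = 1/286  (sign -1)
I_A²/I_B² = (1/143)/(1/286) = 2/1

2/1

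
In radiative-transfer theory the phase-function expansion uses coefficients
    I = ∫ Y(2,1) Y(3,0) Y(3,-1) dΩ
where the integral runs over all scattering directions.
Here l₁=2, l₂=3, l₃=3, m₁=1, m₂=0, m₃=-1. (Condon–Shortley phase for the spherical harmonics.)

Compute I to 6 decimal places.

Rules hold: Σm=0, L=8 even, 1≤3≤5.
N = 5·7·7 = 245
Δ = 2!·2!·4!/9! = 1/3780
Racah Σ t=0..2: t=0:+1/24 t=1:−1/4 t=2:+1/24 = -1/6
⇒ 3j(2 3 3; 0 0 0)² = 4/105, sgn +1
Racah Σ t=0..1: t=0:+1/12 t=1:−1/8 = -1/24
⇒ 3j(2 3 3; 1 0 -1)² = 1/210, sgn -1
4πI² = N·(3j₀)²·(3jₘ)² = 2/45
I = -1·√(0.0444444/4π) = -0.05947080

-0.059471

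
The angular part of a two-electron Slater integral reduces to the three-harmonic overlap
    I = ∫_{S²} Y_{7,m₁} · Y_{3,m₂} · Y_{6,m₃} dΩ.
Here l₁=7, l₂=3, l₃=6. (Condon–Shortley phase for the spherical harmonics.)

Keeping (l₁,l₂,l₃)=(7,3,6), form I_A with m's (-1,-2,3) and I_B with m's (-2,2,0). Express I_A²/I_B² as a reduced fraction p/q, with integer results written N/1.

845/224

Shared (l₁,l₂,l₃)=(7,3,6): N and (l;000)² cancel in I_A²/I_B².
A: Δ = 4!·10!·2!/17! = 1/2042040; Racah Σ t=0..1: t=0:+1/1935360 t=1:−1/362880 = -13/5806080; ⇒ 3j(7 3 6; -1 -2 3)² = 195/10472, sgn +1
B: Δ = 4!·10!·2!/17! = 1/2042040; Racah Σ t=3..4: t=3:−1/207360 t=4:+1/345600 = -1/518400; ⇒ 3j(7 3 6; -2 2 0)² = 12/2431, sgn -1
I_A²/I_B² = (195/10472)/(12/2431) = 845/224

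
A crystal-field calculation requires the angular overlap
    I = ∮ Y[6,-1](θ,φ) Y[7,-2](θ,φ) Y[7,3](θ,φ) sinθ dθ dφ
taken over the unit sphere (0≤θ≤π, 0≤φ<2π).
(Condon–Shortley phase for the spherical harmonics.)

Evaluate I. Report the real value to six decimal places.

Checks pass: Σm=0; 20 even; l₃=7∈[1,13].
(2·6+1)(2·7+1)(2·7+1) = 2925
Δ: 6! 6! 8! / 21! → 1/2444321880
sum: t=0:+1/2612736000 t=1:−1/20736000 t=2:+1/1658880 t=3:−1/746496 t=4:+1/1658880 t=5:−1/20736000 t=6:+1/2612736000 = -1/4354560
3j²(6 7 7; 0 0 0) = Δ·Π!·Σ² = 1000/138567  (sign +1)
sum: t=1:−1/49766400 t=2:+1/4147200 t=3:−1/2488320 t=4:+1/8709120 t=5:−1/232243200 = -7/99532800
3j²(6 7 7; -1 -2 3) = Δ·Π!·Σ² = 1715/369512  (sign -1)
combine: 4πI² = 2925·1000/138567·1715/369512 = 16078125/164109517
take √, sign -1: I = -0.08829699

-0.088297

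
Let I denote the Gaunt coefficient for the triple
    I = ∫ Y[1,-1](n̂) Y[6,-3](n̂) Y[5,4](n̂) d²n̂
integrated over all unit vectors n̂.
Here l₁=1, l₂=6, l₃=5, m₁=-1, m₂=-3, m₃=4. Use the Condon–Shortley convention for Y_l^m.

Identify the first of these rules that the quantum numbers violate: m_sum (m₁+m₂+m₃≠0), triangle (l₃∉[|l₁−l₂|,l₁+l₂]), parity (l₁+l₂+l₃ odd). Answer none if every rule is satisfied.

m₁+m₂+m₃ = -1 − 3 + 4 = 0  ✓
triangle: |1−6|=5 ≤ l₃=5 ≤ 1+6=7  ✓
parity: l₁+l₂+l₃ = 12 is even  ✓

none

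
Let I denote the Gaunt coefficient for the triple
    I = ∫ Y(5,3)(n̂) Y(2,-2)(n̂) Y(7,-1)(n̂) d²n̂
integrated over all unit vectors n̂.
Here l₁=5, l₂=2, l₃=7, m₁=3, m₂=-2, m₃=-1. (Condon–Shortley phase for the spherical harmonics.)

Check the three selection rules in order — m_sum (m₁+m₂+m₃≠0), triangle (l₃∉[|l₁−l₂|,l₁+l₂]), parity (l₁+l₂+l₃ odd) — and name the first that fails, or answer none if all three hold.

none

azimuthal sum: 3 − 2 − 1 = 0  ✓
3 ≤ 7 ≤ 7 (triangle on l)  ✓
L = 5 + 2 + 7 = 14 (even)  ✓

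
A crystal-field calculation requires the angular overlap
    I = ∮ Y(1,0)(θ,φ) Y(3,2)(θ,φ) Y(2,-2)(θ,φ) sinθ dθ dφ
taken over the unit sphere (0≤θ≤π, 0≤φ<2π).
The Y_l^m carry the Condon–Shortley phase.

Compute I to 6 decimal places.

0.184674

Rules hold: Σm=0, L=6 even, 2≤2≤4.
N = 3·7·5 = 105
Δ = 2!·0!·4!/7! = 1/105
Racah Σ t=1..1: t=1:−1/4 = -1/4
⇒ 3j(1 3 2; 0 0 0)² = 3/35, sgn -1
Racah Σ t=1..1: t=1:−1/24 = -1/24
⇒ 3j(1 3 2; 0 2 -2)² = 1/21, sgn -1
4πI² = N·(3j₀)²·(3jₘ)² = 3/7
I = +1·√(0.428571/4π) = 0.18467439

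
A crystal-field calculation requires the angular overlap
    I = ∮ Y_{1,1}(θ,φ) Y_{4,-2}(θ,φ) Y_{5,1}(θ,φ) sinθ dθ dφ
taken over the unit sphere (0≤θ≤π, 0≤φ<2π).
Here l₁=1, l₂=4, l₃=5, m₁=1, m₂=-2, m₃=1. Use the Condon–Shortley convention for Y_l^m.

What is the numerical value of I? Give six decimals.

-0.120286

Checks pass: Σm=0; 10 even; l₃=5∈[3,5].
(2·1+1)(2·4+1)(2·5+1) = 297
Δ: 0! 2! 8! / 11! → 1/495
sum: t=0:+1/576 = 1/576
3j²(1 4 5; 0 0 0) = Δ·Π!·Σ² = 5/99  (sign -1)
sum: t=0:+1/2880 = 1/2880
3j²(1 4 5; 1 -2 1) = Δ·Π!·Σ² = 2/165  (sign +1)
combine: 4πI² = 297·5/99·2/165 = 2/11
take √, sign -1: I = -0.12028562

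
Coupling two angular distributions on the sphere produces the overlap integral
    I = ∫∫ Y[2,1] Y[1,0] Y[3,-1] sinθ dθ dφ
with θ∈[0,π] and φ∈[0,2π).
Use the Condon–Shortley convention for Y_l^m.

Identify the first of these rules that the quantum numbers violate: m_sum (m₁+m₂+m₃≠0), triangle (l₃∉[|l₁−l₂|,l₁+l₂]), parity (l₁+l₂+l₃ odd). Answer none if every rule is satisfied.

none

m₁+m₂+m₃ = 1 + 0 − 1 = 0  ✓
triangle: |2−1|=1 ≤ l₃=3 ≤ 2+1=3  ✓
parity: l₁+l₂+l₃ = 6 is even  ✓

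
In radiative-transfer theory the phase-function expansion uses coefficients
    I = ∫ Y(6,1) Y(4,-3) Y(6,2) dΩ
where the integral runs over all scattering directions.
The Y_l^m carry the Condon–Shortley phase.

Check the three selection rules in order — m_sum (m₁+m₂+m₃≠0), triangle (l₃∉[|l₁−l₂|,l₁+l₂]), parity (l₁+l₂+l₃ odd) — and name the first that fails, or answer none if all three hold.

Σmᵢ = 0  ✓
l₃∈[|l₁−l₂|,l₁+l₂]=[2,10], have l₃=6  ✓
Σlᵢ = 16 ⇒ even  ✓

none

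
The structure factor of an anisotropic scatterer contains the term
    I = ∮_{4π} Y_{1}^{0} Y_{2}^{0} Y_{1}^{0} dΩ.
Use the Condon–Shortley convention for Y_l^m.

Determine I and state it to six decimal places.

Checks pass: Σm=0; 4 even; l₃=1∈[1,3].
(2·1+1)(2·2+1)(2·1+1) = 45
Δ: 2! 0! 2! / 5! → 1/30
sum: t=1:−1/1 = -1/1
3j²(1 2 1; 0 0 0) = Δ·Π!·Σ² = 2/15  (sign +1)
(m-triple is (0,0,0) — same symbol as above.)
combine: 4πI² = 45·2/15·2/15 = 4/5
take √, sign +1: I = 0.25231325

0.252313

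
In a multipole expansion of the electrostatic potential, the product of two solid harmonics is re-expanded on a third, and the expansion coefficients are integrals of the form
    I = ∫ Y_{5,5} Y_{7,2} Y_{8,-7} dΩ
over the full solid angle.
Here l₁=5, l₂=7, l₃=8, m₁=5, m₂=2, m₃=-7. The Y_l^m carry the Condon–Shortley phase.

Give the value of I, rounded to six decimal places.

Rules hold: Σm=0, L=20 even, 2≤8≤12.
N = 11·15·17 = 2805
Δ = 4!·6!·10!/21! = 1/814773960
Racah Σ t=0..4: t=0:+1/87091200 t=1:−1/4976640 t=2:+1/2073600 t=3:−1/4976640 t=4:+1/87091200 = 1/9676800
⇒ 3j(5 7 8; 0 0 0)² = 360/46189, sgn +1
Racah Σ t=0..0: t=0:+1/6270566400 = 1/6270566400
⇒ 3j(5 7 8; 5 2 -7)² = 25/3876, sgn -1
4πI² = N·(3j₀)²·(3jₘ)² = 11250/79781
I = -1·√(0.141011/4π) = -0.10593064

-0.105931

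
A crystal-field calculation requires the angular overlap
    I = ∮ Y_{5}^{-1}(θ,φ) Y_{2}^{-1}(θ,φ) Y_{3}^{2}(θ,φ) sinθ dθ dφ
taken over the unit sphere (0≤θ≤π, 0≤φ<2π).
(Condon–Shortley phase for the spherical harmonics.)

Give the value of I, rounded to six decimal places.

m-sum 0 ✓  L=10 even ✓  3≤3≤7 ✓
Π(2lᵢ+1) = 11×5×7 = 385
triangle coeff Δ(5,2,3) = 1/2310
Σ_t [2,2]: t=2:+1/144 = 1/144
(3j)²=10/231 [(5 2 3; 0 0 0)], sign=-1
Σ_t [1,1]: t=1:−1/720 = -1/720
(3j)²=4/385 [(5 2 3; -1 -1 2)], sign=+1
⇒ 4πI² = 40/231
I = (-1)√(40/231/(4π)) = -0.11738675

-0.117387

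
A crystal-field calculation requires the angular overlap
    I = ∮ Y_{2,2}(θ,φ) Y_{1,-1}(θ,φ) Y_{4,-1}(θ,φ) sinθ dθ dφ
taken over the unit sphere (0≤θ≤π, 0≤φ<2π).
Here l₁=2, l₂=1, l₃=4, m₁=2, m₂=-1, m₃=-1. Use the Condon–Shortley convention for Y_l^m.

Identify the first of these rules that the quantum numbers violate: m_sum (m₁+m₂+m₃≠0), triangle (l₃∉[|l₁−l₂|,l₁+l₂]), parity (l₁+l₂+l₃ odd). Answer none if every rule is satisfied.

triangle

m₁+m₂+m₃ = 2 − 1 − 1 = 0  ✓
triangle: |2−1|=1 ≤ l₃=4 ≤ 2+1=3  ✗
parity: l₁+l₂+l₃ = 7 is odd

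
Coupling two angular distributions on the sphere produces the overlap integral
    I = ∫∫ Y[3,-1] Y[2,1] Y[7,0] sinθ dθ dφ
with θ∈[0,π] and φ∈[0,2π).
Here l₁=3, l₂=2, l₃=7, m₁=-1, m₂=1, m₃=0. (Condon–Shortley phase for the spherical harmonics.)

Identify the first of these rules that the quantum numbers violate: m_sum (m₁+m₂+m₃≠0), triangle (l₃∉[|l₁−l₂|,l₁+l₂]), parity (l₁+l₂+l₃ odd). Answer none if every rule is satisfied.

azimuthal sum: -1 + 1 + 0 = 0  ✓
1 ≤ 7 ≤ 5 (triangle on l)  ✗
L = 3 + 2 + 7 = 12 (even)

triangle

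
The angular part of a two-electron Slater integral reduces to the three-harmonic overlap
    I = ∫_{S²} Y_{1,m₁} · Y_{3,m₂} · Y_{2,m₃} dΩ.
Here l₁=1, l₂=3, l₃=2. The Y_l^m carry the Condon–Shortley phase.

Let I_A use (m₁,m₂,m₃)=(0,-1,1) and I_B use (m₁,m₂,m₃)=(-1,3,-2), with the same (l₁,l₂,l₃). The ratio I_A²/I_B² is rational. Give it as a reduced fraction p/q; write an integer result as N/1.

Shared (l₁,l₂,l₃)=(1,3,2): N and (l;000)² cancel in I_A²/I_B².
A: Δ = 2!·0!·4!/7! = 1/105; Racah Σ t=1..1: t=1:−1/6 = -1/6; ⇒ 3j(1 3 2; 0 -1 1)² = 8/105, sgn +1
B: Δ = 2!·0!·4!/7! = 1/105; Racah Σ t=2..2: t=2:+1/48 = 1/48; ⇒ 3j(1 3 2; -1 3 -2)² = 1/7, sgn +1
I_A²/I_B² = (8/105)/(1/7) = 8/15

8/15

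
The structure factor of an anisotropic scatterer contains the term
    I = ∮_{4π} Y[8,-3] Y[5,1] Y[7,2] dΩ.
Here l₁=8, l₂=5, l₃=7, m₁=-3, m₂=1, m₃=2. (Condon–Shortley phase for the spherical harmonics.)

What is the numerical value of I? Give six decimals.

-0.113347

Checks pass: Σm=0; 20 even; l₃=7∈[3,13].
(2·8+1)(2·5+1)(2·7+1) = 2805
Δ: 6! 10! 4! / 21! → 1/814773960
sum: t=1:−1/87091200 t=2:+1/4976640 t=3:−1/2073600 t=4:+1/4976640 t=5:−1/87091200 = -1/9676800
3j²(8 5 7; 0 0 0) = Δ·Π!·Σ² = 360/46189  (sign +1)
sum: t=2:+1/418037760 t=3:−1/17418240 t=4:+1/5806080 t=5:−1/12441600 t=6:+1/248832000 = 61/1492992000
3j²(8 5 7; -3 1 2) = Δ·Π!·Σ² = 3721/503880  (sign -1)
combine: 4πI² = 2805·360/46189·3721/503880 = 167445/1037153
take √, sign -1: I = -0.11334693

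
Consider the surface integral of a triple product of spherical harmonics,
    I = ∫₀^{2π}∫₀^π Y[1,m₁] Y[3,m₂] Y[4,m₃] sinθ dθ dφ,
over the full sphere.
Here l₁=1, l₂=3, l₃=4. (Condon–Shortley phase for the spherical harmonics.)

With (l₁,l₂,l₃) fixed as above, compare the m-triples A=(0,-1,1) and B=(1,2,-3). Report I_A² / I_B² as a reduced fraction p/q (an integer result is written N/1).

5/7

l's match ⇒ only the (l;m) 3-j factors differ between A and B.
A: triangle coeff Δ(1,3,4) = 1/252; Σ_t [0,0]: t=0:+1/48 = 1/48; (3j)²=5/84 [(1 3 4; 0 -1 1)], sign=-1
B: triangle coeff Δ(1,3,4) = 1/252; Σ_t [0,0]: t=0:+1/240 = 1/240; (3j)²=1/12 [(1 3 4; 1 2 -3)], sign=-1
I_A²/I_B² = (5/84)/(1/12) = 5/7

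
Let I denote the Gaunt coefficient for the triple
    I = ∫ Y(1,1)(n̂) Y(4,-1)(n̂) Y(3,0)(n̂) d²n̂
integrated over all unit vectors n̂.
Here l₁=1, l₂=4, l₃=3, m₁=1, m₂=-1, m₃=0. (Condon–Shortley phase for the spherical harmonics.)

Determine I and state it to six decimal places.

-0.194664

Checks pass: Σm=0; 8 even; l₃=3∈[3,5].
(2·1+1)(2·4+1)(2·3+1) = 189
Δ: 2! 0! 6! / 9! → 1/252
sum: t=1:−1/36 = -1/36
3j²(1 4 3; 0 0 0) = Δ·Π!·Σ² = 4/63  (sign +1)
sum: t=0:+1/72 = 1/72
3j²(1 4 3; 1 -1 0) = Δ·Π!·Σ² = 5/126  (sign -1)
combine: 4πI² = 189·4/63·5/126 = 10/21
take √, sign -1: I = -0.19466390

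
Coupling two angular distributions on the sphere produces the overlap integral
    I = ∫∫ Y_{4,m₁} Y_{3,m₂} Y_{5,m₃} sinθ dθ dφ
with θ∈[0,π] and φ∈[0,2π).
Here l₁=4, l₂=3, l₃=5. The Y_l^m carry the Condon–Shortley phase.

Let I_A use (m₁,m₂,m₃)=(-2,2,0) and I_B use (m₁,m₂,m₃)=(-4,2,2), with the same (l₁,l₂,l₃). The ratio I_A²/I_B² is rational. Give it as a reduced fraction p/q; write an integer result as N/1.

120/49

l's match ⇒ only the (l;m) 3-j factors differ between A and B.
A: triangle coeff Δ(4,3,5) = 1/180180; Σ_t [1,2]: t=1:−1/2880 t=2:+1/576 = 1/720; (3j)²=80/3003 [(4 3 5; -2 2 0)], sign=-1
B: triangle coeff Δ(4,3,5) = 1/180180; Σ_t [2,2]: t=2:+1/8640 = 1/8640; (3j)²=14/1287 [(4 3 5; -4 2 2)], sign=-1
I_A²/I_B² = (80/3003)/(14/1287) = 120/49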